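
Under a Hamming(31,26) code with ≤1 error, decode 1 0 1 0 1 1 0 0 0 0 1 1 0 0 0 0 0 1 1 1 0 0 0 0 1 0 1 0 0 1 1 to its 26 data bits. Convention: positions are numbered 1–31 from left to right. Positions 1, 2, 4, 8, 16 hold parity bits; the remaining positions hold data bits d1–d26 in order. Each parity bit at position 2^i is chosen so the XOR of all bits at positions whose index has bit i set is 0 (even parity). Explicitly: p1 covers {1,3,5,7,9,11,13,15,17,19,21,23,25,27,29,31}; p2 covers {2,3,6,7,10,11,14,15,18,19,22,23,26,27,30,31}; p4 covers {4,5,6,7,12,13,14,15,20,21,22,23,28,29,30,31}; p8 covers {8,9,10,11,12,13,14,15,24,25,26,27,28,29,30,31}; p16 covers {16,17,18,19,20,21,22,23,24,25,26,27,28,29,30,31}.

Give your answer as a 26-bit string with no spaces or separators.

11100011000011100001010011

s1 (pos 1,3,5,7,9,11,13,15,17,19,21,23,25,27,29,31): 1⊕1⊕1⊕0⊕0⊕1⊕0⊕0⊕0⊕1⊕0⊕0⊕1⊕1⊕0⊕1 = 0
s2 (pos 2,3,6,7,10,11,14,15,18,19,22,23,26,27,30,31): 0⊕1⊕1⊕0⊕0⊕1⊕0⊕0⊕1⊕1⊕0⊕0⊕0⊕1⊕1⊕1 = 0
s4 (pos 4,5,6,7,12,13,14,15,20,21,22,23,28,29,30,31): 0⊕1⊕1⊕0⊕1⊕0⊕0⊕0⊕1⊕0⊕0⊕0⊕0⊕0⊕1⊕1 = 0
s8 (pos 8,9,10,11,12,13,14,15,24,25,26,27,28,29,30,31): 0⊕0⊕0⊕1⊕1⊕0⊕0⊕0⊕0⊕1⊕0⊕1⊕0⊕0⊕1⊕1 = 0
s16 (pos 16,17,18,19,20,21,22,23,24,25,26,27,28,29,30,31): 0⊕0⊕1⊕1⊕1⊕0⊕0⊕0⊕0⊕1⊕0⊕1⊕0⊕0⊕1⊕1 = 1
Syndrome s16…s1 = 10000 → error at position 16.
Flip position 16: 1010110000110000011100001010011 → 1010110000110001011100001010011
Read data bits from positions 3,5,6,7,9,10,11,12,13,14,15,17,18,19,20,21,22,23,24,25,26,27,28,29,30,31: 11100011000011100001010011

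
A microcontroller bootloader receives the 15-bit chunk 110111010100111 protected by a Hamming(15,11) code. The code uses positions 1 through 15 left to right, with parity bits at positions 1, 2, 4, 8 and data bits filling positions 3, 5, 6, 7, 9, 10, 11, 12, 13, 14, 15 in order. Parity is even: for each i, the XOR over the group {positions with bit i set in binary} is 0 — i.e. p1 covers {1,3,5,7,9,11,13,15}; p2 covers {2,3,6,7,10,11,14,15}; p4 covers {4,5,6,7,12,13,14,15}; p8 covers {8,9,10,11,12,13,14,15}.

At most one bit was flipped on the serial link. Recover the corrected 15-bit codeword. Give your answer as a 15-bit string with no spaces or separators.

s1 (pos 1,3,5,7,9,11,13,15): 1⊕0⊕1⊕0⊕0⊕0⊕1⊕1 = 0
s2 (pos 2,3,6,7,10,11,14,15): 1⊕0⊕1⊕0⊕1⊕0⊕1⊕1 = 1
s4 (pos 4,5,6,7,12,13,14,15): 1⊕1⊕1⊕0⊕0⊕1⊕1⊕1 = 0
s8 (pos 8,9,10,11,12,13,14,15): 1⊕0⊕1⊕0⊕0⊕1⊕1⊕1 = 1
Syndrome s8…s1 = 1010 → error at position 10.
Flip position 10: 110111010100111 → 110111010000111

110111010000111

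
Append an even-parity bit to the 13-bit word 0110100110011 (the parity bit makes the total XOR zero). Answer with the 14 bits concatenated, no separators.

01101001100111

XOR of the 13 data bits: 0⊕1⊕1⊕0⊕1⊕0⊕0⊕1⊕1⊕0⊕0⊕1⊕1 = 1
Parity bit = 1 (so all 14 bits XOR to 0).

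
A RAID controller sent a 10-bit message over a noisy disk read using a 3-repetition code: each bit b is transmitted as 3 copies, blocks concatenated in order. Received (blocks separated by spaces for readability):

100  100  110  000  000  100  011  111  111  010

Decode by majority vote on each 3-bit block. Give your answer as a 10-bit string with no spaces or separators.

Block 1 (100): 1 one → 0
Block 2 (100): 1 one → 0
Block 3 (110): 2 ones → 1
Block 4 (000): 0 ones → 0
Block 5 (000): 0 ones → 0
Block 6 (100): 1 one → 0
Block 7 (011): 2 ones → 1
Block 8 (111): 3 ones → 1
Block 9 (111): 3 ones → 1
Block 10 (010): 1 one → 0

0010001110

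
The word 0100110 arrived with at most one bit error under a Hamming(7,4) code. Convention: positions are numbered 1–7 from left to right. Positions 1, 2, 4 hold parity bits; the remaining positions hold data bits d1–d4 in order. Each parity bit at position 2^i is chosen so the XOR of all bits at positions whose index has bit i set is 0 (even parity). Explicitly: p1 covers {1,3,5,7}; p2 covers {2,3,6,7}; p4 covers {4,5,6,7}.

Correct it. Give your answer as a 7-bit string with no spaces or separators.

s1 (pos 1,3,5,7): 0⊕0⊕1⊕0 = 1
s2 (pos 2,3,6,7): 1⊕0⊕1⊕0 = 0
s4 (pos 4,5,6,7): 0⊕1⊕1⊕0 = 0
Syndrome s4…s1 = 001 → error at position 1.
Flip position 1: 0100110 → 1100110

1100110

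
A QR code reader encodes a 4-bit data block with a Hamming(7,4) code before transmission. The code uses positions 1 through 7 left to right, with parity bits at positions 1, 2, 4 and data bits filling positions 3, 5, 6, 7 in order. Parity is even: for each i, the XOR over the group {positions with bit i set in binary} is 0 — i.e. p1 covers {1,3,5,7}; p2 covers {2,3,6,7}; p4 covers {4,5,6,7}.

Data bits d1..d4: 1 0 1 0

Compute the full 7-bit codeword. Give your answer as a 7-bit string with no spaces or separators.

1011010

Place data at non-parity positions: p1 p2 1 p4 0 1 0
p1 (pos 1,3,5,7): XOR of data positions = 1⊕0⊕0 = 1
p2 (pos 2,3,6,7): XOR of data positions = 1⊕1⊕0 = 0
p4 (pos 4,5,6,7): XOR of data positions = 0⊕1⊕0 = 1
Codeword: 1011010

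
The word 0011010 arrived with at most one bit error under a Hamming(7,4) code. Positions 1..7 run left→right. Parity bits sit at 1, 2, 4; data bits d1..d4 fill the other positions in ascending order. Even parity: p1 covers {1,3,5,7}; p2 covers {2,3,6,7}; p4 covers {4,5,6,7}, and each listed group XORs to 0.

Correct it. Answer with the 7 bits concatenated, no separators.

s1 (pos 1,3,5,7): 0⊕1⊕0⊕0 = 1
s2 (pos 2,3,6,7): 0⊕1⊕1⊕0 = 0
s4 (pos 4,5,6,7): 1⊕0⊕1⊕0 = 0
Syndrome s4…s1 = 001 → error at position 1.
Flip position 1: 0011010 → 1011010

1011010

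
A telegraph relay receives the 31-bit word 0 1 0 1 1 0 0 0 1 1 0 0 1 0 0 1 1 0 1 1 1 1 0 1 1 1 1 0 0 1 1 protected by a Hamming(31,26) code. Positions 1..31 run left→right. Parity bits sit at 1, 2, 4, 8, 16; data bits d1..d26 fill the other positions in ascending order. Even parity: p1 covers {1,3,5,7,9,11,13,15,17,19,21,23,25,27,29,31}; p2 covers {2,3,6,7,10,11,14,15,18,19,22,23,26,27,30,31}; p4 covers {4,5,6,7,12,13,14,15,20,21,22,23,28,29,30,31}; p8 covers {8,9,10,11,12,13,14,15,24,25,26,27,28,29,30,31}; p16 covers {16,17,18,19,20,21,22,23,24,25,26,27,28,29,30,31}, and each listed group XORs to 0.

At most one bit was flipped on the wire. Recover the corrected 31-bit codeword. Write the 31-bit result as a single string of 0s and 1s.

0101100001001001101111011110011

s1 (pos 1,3,5,7,9,11,13,15,17,19,21,23,25,27,29,31): 0⊕0⊕1⊕0⊕1⊕0⊕1⊕0⊕1⊕1⊕1⊕0⊕1⊕1⊕0⊕1 = 1
s2 (pos 2,3,6,7,10,11,14,15,18,19,22,23,26,27,30,31): 1⊕0⊕0⊕0⊕1⊕0⊕0⊕0⊕0⊕1⊕1⊕0⊕1⊕1⊕1⊕1 = 0
s4 (pos 4,5,6,7,12,13,14,15,20,21,22,23,28,29,30,31): 1⊕1⊕0⊕0⊕0⊕1⊕0⊕0⊕1⊕1⊕1⊕0⊕0⊕0⊕1⊕1 = 0
s8 (pos 8,9,10,11,12,13,14,15,24,25,26,27,28,29,30,31): 0⊕1⊕1⊕0⊕0⊕1⊕0⊕0⊕1⊕1⊕1⊕1⊕0⊕0⊕1⊕1 = 1
s16 (pos 16,17,18,19,20,21,22,23,24,25,26,27,28,29,30,31): 1⊕1⊕0⊕1⊕1⊕1⊕1⊕0⊕1⊕1⊕1⊕1⊕0⊕0⊕1⊕1 = 0
Syndrome s16…s1 = 01001 → error at position 9.
Flip position 9: 0101100011001001101111011110011 → 0101100001001001101111011110011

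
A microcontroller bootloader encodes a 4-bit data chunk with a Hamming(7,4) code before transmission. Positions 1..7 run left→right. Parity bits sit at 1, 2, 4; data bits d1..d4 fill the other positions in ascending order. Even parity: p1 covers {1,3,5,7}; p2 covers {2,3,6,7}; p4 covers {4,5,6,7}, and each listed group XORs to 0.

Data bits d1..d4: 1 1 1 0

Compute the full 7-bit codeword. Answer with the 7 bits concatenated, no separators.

0010110

Place data at non-parity positions: p1 p2 1 p4 1 1 0
p1 (pos 1,3,5,7): XOR of data positions = 1⊕1⊕0 = 0
p2 (pos 2,3,6,7): XOR of data positions = 1⊕1⊕0 = 0
p4 (pos 4,5,6,7): XOR of data positions = 1⊕1⊕0 = 0
Codeword: 0010110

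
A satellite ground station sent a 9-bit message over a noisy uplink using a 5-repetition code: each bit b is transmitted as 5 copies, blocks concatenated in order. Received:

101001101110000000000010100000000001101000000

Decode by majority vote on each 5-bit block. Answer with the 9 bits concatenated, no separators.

010000010

Block 1 (10100): 2 ones → 0
Block 2 (11011): 4 ones → 1
Block 3 (10000): 1 one → 0
Block 4 (00000): 0 ones → 0
Block 5 (00101): 2 ones → 0
Block 6 (00000): 0 ones → 0
Block 7 (00000): 0 ones → 0
Block 8 (11010): 3 ones → 1
Block 9 (00000): 0 ones → 0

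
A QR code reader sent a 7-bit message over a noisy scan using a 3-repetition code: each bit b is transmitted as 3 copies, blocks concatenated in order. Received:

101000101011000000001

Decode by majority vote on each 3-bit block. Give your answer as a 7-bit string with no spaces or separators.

1011000

Block 1 (101): 2 ones → 1
Block 2 (000): 0 ones → 0
Block 3 (101): 2 ones → 1
Block 4 (011): 2 ones → 1
Block 5 (000): 0 ones → 0
Block 6 (000): 0 ones → 0
Block 7 (001): 1 one → 0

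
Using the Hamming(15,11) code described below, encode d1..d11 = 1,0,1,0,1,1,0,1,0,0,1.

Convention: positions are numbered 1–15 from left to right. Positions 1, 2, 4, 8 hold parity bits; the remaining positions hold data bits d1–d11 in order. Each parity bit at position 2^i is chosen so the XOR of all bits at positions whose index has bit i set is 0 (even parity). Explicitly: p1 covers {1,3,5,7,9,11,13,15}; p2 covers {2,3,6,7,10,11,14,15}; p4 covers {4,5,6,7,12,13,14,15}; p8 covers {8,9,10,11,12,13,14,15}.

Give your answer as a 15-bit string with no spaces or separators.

Place data at non-parity positions: p1 p2 1 p4 0 1 0 p8 1 1 0 1 0 0 1
p1 (pos 1,3,5,7,9,11,13,15): XOR of data positions = 1⊕0⊕0⊕1⊕0⊕0⊕1 = 1
p2 (pos 2,3,6,7,10,11,14,15): XOR of data positions = 1⊕1⊕0⊕1⊕0⊕0⊕1 = 0
p4 (pos 4,5,6,7,12,13,14,15): XOR of data positions = 0⊕1⊕0⊕1⊕0⊕0⊕1 = 1
p8 (pos 8,9,10,11,12,13,14,15): XOR of data positions = 1⊕1⊕0⊕1⊕0⊕0⊕1 = 0
Codeword: 101101001101001

101101001101001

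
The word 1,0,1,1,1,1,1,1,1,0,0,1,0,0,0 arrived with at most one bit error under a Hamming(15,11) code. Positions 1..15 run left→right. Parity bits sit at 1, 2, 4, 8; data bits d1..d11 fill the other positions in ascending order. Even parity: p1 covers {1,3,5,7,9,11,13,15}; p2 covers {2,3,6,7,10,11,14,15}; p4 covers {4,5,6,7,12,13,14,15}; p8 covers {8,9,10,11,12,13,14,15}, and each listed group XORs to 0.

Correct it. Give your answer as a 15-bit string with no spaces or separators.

101111111001001

s1 (pos 1,3,5,7,9,11,13,15): 1⊕1⊕1⊕1⊕1⊕0⊕0⊕0 = 1
s2 (pos 2,3,6,7,10,11,14,15): 0⊕1⊕1⊕1⊕0⊕0⊕0⊕0 = 1
s4 (pos 4,5,6,7,12,13,14,15): 1⊕1⊕1⊕1⊕1⊕0⊕0⊕0 = 1
s8 (pos 8,9,10,11,12,13,14,15): 1⊕1⊕0⊕0⊕1⊕0⊕0⊕0 = 1
Syndrome s8…s1 = 1111 → error at position 15.
Flip position 15: 101111111001000 → 101111111001001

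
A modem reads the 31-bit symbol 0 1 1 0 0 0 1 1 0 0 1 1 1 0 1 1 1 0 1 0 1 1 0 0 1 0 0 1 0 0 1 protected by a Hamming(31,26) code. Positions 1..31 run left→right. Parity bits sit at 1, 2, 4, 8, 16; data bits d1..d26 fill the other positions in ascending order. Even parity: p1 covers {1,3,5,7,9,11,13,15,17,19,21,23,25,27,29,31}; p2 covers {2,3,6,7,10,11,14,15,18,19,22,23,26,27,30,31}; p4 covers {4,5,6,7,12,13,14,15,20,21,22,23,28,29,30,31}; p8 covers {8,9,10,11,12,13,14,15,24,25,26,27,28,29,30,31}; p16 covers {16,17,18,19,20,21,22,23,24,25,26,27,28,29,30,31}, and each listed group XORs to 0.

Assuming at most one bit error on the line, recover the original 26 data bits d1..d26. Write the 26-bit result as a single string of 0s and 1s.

s1 (pos 1,3,5,7,9,11,13,15,17,19,21,23,25,27,29,31): 0⊕1⊕0⊕1⊕0⊕1⊕1⊕1⊕1⊕1⊕1⊕0⊕1⊕0⊕0⊕1 = 0
s2 (pos 2,3,6,7,10,11,14,15,18,19,22,23,26,27,30,31): 1⊕1⊕0⊕1⊕0⊕1⊕0⊕1⊕0⊕1⊕1⊕0⊕0⊕0⊕0⊕1 = 0
s4 (pos 4,5,6,7,12,13,14,15,20,21,22,23,28,29,30,31): 0⊕0⊕0⊕1⊕1⊕1⊕0⊕1⊕0⊕1⊕1⊕0⊕1⊕0⊕0⊕1 = 0
s8 (pos 8,9,10,11,12,13,14,15,24,25,26,27,28,29,30,31): 1⊕0⊕0⊕1⊕1⊕1⊕0⊕1⊕0⊕1⊕0⊕0⊕1⊕0⊕0⊕1 = 0
s16 (pos 16,17,18,19,20,21,22,23,24,25,26,27,28,29,30,31): 1⊕1⊕0⊕1⊕0⊕1⊕1⊕0⊕0⊕1⊕0⊕0⊕1⊕0⊕0⊕1 = 0
Syndrome s16…s1 = 00000 → no error.
Read data bits from positions 3,5,6,7,9,10,11,12,13,14,15,17,18,19,20,21,22,23,24,25,26,27,28,29,30,31: 10010011101101011001001001

10010011101101011001001001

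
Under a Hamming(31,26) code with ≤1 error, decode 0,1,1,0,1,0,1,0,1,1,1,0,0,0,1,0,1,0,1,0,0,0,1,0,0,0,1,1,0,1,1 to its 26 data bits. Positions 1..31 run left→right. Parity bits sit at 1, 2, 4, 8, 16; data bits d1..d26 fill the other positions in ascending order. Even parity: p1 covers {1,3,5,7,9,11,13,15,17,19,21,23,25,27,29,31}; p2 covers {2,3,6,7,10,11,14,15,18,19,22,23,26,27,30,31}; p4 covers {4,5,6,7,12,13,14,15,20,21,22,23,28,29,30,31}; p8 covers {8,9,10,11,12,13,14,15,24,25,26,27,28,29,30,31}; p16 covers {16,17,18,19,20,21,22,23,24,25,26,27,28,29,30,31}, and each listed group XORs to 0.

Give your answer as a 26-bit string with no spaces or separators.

11011110001101000000011011

s1 (pos 1,3,5,7,9,11,13,15,17,19,21,23,25,27,29,31): 0⊕1⊕1⊕1⊕1⊕1⊕0⊕1⊕1⊕1⊕0⊕1⊕0⊕1⊕0⊕1 = 1
s2 (pos 2,3,6,7,10,11,14,15,18,19,22,23,26,27,30,31): 1⊕1⊕0⊕1⊕1⊕1⊕0⊕1⊕0⊕1⊕0⊕1⊕0⊕1⊕1⊕1 = 1
s4 (pos 4,5,6,7,12,13,14,15,20,21,22,23,28,29,30,31): 0⊕1⊕0⊕1⊕0⊕0⊕0⊕1⊕0⊕0⊕0⊕1⊕1⊕0⊕1⊕1 = 1
s8 (pos 8,9,10,11,12,13,14,15,24,25,26,27,28,29,30,31): 0⊕1⊕1⊕1⊕0⊕0⊕0⊕1⊕0⊕0⊕0⊕1⊕1⊕0⊕1⊕1 = 0
s16 (pos 16,17,18,19,20,21,22,23,24,25,26,27,28,29,30,31): 0⊕1⊕0⊕1⊕0⊕0⊕0⊕1⊕0⊕0⊕0⊕1⊕1⊕0⊕1⊕1 = 1
Syndrome s16…s1 = 10111 → error at position 23.
Flip position 23: 0110101011100010101000100011011 → 0110101011100010101000000011011
Read data bits from positions 3,5,6,7,9,10,11,12,13,14,15,17,18,19,20,21,22,23,24,25,26,27,28,29,30,31: 11011110001101000000011011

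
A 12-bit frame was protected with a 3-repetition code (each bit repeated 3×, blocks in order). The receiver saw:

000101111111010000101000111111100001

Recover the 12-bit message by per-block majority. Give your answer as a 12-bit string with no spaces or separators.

Block 1 (000): 0 ones → 0
Block 2 (101): 2 ones → 1
Block 3 (111): 3 ones → 1
Block 4 (111): 3 ones → 1
Block 5 (010): 1 one → 0
Block 6 (000): 0 ones → 0
Block 7 (101): 2 ones → 1
Block 8 (000): 0 ones → 0
Block 9 (111): 3 ones → 1
Block 10 (111): 3 ones → 1
Block 11 (100): 1 one → 0
Block 12 (001): 1 one → 0

011100101100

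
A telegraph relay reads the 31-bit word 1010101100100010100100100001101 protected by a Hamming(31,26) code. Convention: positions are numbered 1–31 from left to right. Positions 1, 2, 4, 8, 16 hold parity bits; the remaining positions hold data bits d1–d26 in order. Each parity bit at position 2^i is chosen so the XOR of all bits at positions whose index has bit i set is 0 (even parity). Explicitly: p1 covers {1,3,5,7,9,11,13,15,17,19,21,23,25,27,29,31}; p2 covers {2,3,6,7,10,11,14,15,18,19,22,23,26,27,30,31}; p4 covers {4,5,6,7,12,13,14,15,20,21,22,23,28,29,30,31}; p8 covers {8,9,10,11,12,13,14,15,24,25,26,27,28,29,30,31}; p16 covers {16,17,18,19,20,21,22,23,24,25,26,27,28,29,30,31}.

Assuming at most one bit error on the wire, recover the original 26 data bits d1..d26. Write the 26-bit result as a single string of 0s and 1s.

s1 (pos 1,3,5,7,9,11,13,15,17,19,21,23,25,27,29,31): 1⊕1⊕1⊕1⊕0⊕1⊕0⊕1⊕1⊕0⊕0⊕1⊕0⊕0⊕1⊕1 = 0
s2 (pos 2,3,6,7,10,11,14,15,18,19,22,23,26,27,30,31): 0⊕1⊕0⊕1⊕0⊕1⊕0⊕1⊕0⊕0⊕0⊕1⊕0⊕0⊕0⊕1 = 0
s4 (pos 4,5,6,7,12,13,14,15,20,21,22,23,28,29,30,31): 0⊕1⊕0⊕1⊕0⊕0⊕0⊕1⊕1⊕0⊕0⊕1⊕1⊕1⊕0⊕1 = 0
s8 (pos 8,9,10,11,12,13,14,15,24,25,26,27,28,29,30,31): 1⊕0⊕0⊕1⊕0⊕0⊕0⊕1⊕0⊕0⊕0⊕0⊕1⊕1⊕0⊕1 = 0
s16 (pos 16,17,18,19,20,21,22,23,24,25,26,27,28,29,30,31): 0⊕1⊕0⊕0⊕1⊕0⊕0⊕1⊕0⊕0⊕0⊕0⊕1⊕1⊕0⊕1 = 0
Syndrome s16…s1 = 00000 → no error.
Read data bits from positions 3,5,6,7,9,10,11,12,13,14,15,17,18,19,20,21,22,23,24,25,26,27,28,29,30,31: 11010010001100100100001101

11010010001100100100001101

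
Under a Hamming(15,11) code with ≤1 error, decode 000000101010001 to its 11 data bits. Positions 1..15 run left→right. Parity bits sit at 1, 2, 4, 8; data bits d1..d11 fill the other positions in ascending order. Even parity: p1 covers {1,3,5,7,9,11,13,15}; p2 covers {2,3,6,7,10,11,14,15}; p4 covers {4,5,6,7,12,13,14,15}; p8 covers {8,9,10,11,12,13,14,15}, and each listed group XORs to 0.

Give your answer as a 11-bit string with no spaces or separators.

s1 (pos 1,3,5,7,9,11,13,15): 0⊕0⊕0⊕1⊕1⊕1⊕0⊕1 = 0
s2 (pos 2,3,6,7,10,11,14,15): 0⊕0⊕0⊕1⊕0⊕1⊕0⊕1 = 1
s4 (pos 4,5,6,7,12,13,14,15): 0⊕0⊕0⊕1⊕0⊕0⊕0⊕1 = 0
s8 (pos 8,9,10,11,12,13,14,15): 0⊕1⊕0⊕1⊕0⊕0⊕0⊕1 = 1
Syndrome s8…s1 = 1010 → error at position 10.
Flip position 10: 000000101010001 → 000000101110001
Read data bits from positions 3,5,6,7,9,10,11,12,13,14,15: 00011110001

00011110001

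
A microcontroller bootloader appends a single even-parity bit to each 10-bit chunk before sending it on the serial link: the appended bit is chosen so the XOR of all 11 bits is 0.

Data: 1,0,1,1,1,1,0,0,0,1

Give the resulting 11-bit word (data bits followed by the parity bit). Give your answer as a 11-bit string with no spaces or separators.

10111100010

XOR of the 10 data bits: 1⊕0⊕1⊕1⊕1⊕1⊕0⊕0⊕0⊕1 = 0
Parity bit = 0 (so all 11 bits XOR to 0).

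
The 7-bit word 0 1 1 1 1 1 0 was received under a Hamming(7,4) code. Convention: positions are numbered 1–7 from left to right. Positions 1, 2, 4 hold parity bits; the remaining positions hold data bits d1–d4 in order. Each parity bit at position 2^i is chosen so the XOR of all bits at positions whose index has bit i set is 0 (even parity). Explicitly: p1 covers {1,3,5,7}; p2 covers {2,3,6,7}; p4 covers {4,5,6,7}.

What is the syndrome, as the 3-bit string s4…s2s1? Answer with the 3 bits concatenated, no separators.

110

s1 (pos 1,3,5,7): 0⊕1⊕1⊕0 = 0
s2 (pos 2,3,6,7): 1⊕1⊕1⊕0 = 1
s4 (pos 4,5,6,7): 1⊕1⊕1⊕0 = 1
Syndrome s4…s1 = 110 → error at position 6.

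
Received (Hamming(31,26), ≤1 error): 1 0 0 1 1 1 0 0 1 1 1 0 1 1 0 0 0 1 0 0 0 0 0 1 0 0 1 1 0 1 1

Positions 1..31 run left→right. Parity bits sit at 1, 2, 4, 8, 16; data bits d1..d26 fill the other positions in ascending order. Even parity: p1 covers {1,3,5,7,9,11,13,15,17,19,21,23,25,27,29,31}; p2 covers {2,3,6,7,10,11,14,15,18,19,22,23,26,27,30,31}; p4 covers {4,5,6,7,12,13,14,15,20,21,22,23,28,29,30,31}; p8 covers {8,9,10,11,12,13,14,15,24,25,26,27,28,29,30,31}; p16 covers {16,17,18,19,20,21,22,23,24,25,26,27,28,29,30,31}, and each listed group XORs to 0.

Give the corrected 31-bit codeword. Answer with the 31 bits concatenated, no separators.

s1 (pos 1,3,5,7,9,11,13,15,17,19,21,23,25,27,29,31): 1⊕0⊕1⊕0⊕1⊕1⊕1⊕0⊕0⊕0⊕0⊕0⊕0⊕1⊕0⊕1 = 1
s2 (pos 2,3,6,7,10,11,14,15,18,19,22,23,26,27,30,31): 0⊕0⊕1⊕0⊕1⊕1⊕1⊕0⊕1⊕0⊕0⊕0⊕0⊕1⊕1⊕1 = 0
s4 (pos 4,5,6,7,12,13,14,15,20,21,22,23,28,29,30,31): 1⊕1⊕1⊕0⊕0⊕1⊕1⊕0⊕0⊕0⊕0⊕0⊕1⊕0⊕1⊕1 = 0
s8 (pos 8,9,10,11,12,13,14,15,24,25,26,27,28,29,30,31): 0⊕1⊕1⊕1⊕0⊕1⊕1⊕0⊕1⊕0⊕0⊕1⊕1⊕0⊕1⊕1 = 0
s16 (pos 16,17,18,19,20,21,22,23,24,25,26,27,28,29,30,31): 0⊕0⊕1⊕0⊕0⊕0⊕0⊕0⊕1⊕0⊕0⊕1⊕1⊕0⊕1⊕1 = 0
Syndrome s16…s1 = 00001 → error at position 1.
Flip position 1: 1001110011101100010000010011011 → 0001110011101100010000010011011

0001110011101100010000010011011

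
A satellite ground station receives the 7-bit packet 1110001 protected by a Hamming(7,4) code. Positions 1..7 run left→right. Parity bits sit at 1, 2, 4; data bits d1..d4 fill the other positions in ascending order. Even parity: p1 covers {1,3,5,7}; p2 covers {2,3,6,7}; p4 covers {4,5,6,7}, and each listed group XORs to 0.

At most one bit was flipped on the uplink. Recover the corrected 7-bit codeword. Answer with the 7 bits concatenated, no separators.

1110000

s1 (pos 1,3,5,7): 1⊕1⊕0⊕1 = 1
s2 (pos 2,3,6,7): 1⊕1⊕0⊕1 = 1
s4 (pos 4,5,6,7): 0⊕0⊕0⊕1 = 1
Syndrome s4…s1 = 111 → error at position 7.
Flip position 7: 1110001 → 1110000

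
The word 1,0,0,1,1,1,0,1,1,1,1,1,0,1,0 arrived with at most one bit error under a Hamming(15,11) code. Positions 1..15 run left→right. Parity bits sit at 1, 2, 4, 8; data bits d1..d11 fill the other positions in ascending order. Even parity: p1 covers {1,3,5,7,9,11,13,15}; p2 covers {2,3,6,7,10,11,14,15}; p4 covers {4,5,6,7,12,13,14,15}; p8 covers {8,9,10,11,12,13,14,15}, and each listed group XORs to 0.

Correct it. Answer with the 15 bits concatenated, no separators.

s1 (pos 1,3,5,7,9,11,13,15): 1⊕0⊕1⊕0⊕1⊕1⊕0⊕0 = 0
s2 (pos 2,3,6,7,10,11,14,15): 0⊕0⊕1⊕0⊕1⊕1⊕1⊕0 = 0
s4 (pos 4,5,6,7,12,13,14,15): 1⊕1⊕1⊕0⊕1⊕0⊕1⊕0 = 1
s8 (pos 8,9,10,11,12,13,14,15): 1⊕1⊕1⊕1⊕1⊕0⊕1⊕0 = 0
Syndrome s8…s1 = 0100 → error at position 4.
Flip position 4: 100111011111010 → 100011011111010

100011011111010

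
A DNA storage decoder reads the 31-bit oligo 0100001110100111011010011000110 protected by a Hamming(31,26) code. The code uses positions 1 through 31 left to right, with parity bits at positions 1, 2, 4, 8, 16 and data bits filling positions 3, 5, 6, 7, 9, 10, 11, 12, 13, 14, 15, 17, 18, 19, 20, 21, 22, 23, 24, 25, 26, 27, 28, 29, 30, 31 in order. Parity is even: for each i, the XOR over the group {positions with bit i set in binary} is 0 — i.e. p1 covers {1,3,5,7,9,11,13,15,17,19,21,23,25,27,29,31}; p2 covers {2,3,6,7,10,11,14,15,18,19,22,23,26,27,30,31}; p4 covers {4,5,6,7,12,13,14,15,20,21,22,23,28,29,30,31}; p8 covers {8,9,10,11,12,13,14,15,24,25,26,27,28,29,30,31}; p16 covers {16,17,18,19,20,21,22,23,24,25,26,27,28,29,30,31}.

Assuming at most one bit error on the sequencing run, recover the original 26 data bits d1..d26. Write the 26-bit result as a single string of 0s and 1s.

s1 (pos 1,3,5,7,9,11,13,15,17,19,21,23,25,27,29,31): 0⊕0⊕0⊕1⊕1⊕1⊕0⊕1⊕0⊕1⊕1⊕0⊕1⊕0⊕1⊕0 = 0
s2 (pos 2,3,6,7,10,11,14,15,18,19,22,23,26,27,30,31): 1⊕0⊕0⊕1⊕0⊕1⊕1⊕1⊕1⊕1⊕0⊕0⊕0⊕0⊕1⊕0 = 0
s4 (pos 4,5,6,7,12,13,14,15,20,21,22,23,28,29,30,31): 0⊕0⊕0⊕1⊕0⊕0⊕1⊕1⊕0⊕1⊕0⊕0⊕0⊕1⊕1⊕0 = 0
s8 (pos 8,9,10,11,12,13,14,15,24,25,26,27,28,29,30,31): 1⊕1⊕0⊕1⊕0⊕0⊕1⊕1⊕1⊕1⊕0⊕0⊕0⊕1⊕1⊕0 = 1
s16 (pos 16,17,18,19,20,21,22,23,24,25,26,27,28,29,30,31): 1⊕0⊕1⊕1⊕0⊕1⊕0⊕0⊕1⊕1⊕0⊕0⊕0⊕1⊕1⊕0 = 0
Syndrome s16…s1 = 01000 → error at position 8.
Flip position 8: 0100001110100111011010011000110 → 0100001010100111011010011000110
Read data bits from positions 3,5,6,7,9,10,11,12,13,14,15,17,18,19,20,21,22,23,24,25,26,27,28,29,30,31: 00011010011011010011000110

00011010011011010011000110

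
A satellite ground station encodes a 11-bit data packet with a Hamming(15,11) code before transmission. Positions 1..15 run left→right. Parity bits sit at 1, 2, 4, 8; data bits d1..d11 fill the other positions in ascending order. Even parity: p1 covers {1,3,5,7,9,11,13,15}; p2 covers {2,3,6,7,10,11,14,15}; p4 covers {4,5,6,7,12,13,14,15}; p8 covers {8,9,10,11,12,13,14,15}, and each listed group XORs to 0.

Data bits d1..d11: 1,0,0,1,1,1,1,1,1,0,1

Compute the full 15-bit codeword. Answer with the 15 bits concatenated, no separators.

011000101111101

Place data at non-parity positions: p1 p2 1 p4 0 0 1 p8 1 1 1 1 1 0 1
p1 (pos 1,3,5,7,9,11,13,15): XOR of data positions = 1⊕0⊕1⊕1⊕1⊕1⊕1 = 0
p2 (pos 2,3,6,7,10,11,14,15): XOR of data positions = 1⊕0⊕1⊕1⊕1⊕0⊕1 = 1
p4 (pos 4,5,6,7,12,13,14,15): XOR of data positions = 0⊕0⊕1⊕1⊕1⊕0⊕1 = 0
p8 (pos 8,9,10,11,12,13,14,15): XOR of data positions = 1⊕1⊕1⊕1⊕1⊕0⊕1 = 0
Codeword: 011000101111101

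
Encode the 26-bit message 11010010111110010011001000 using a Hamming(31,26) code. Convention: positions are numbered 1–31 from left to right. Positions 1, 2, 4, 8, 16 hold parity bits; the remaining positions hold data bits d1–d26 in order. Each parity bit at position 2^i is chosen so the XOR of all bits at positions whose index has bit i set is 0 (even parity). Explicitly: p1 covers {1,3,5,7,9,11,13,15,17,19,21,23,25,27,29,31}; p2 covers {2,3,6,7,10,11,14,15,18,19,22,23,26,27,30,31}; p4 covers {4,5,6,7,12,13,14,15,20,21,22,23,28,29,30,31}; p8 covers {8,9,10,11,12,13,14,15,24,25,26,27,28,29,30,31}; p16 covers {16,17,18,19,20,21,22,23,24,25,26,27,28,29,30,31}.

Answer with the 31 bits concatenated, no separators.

1011101100101110110010011001000

Place data at non-parity positions: p1 p2 1 p4 1 0 1 p8 0 0 1 0 1 1 1 p16 1 1 0 0 1 0 0 1 1 0 0 1 0 0 0
p1 (pos 1,3,5,7,9,11,13,15,17,19,21,23,25,27,29,31): XOR of data positions = 1⊕1⊕1⊕0⊕1⊕1⊕1⊕1⊕0⊕1⊕0⊕1⊕0⊕0⊕0 = 1
p2 (pos 2,3,6,7,10,11,14,15,18,19,22,23,26,27,30,31): XOR of data positions = 1⊕0⊕1⊕0⊕1⊕1⊕1⊕1⊕0⊕0⊕0⊕0⊕0⊕0⊕0 = 0
p4 (pos 4,5,6,7,12,13,14,15,20,21,22,23,28,29,30,31): XOR of data positions = 1⊕0⊕1⊕0⊕1⊕1⊕1⊕0⊕1⊕0⊕0⊕1⊕0⊕0⊕0 = 1
p8 (pos 8,9,10,11,12,13,14,15,24,25,26,27,28,29,30,31): XOR of data positions = 0⊕0⊕1⊕0⊕1⊕1⊕1⊕1⊕1⊕0⊕0⊕1⊕0⊕0⊕0 = 1
p16 (pos 16,17,18,19,20,21,22,23,24,25,26,27,28,29,30,31): XOR of data positions = 1⊕1⊕0⊕0⊕1⊕0⊕0⊕1⊕1⊕0⊕0⊕1⊕0⊕0⊕0 = 0
Codeword: 1011101100101110110010011001000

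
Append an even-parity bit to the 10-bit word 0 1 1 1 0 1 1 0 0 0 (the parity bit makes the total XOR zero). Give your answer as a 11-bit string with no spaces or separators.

XOR of the 10 data bits: 0⊕1⊕1⊕1⊕0⊕1⊕1⊕0⊕0⊕0 = 1
Parity bit = 1 (so all 11 bits XOR to 0).

01110110001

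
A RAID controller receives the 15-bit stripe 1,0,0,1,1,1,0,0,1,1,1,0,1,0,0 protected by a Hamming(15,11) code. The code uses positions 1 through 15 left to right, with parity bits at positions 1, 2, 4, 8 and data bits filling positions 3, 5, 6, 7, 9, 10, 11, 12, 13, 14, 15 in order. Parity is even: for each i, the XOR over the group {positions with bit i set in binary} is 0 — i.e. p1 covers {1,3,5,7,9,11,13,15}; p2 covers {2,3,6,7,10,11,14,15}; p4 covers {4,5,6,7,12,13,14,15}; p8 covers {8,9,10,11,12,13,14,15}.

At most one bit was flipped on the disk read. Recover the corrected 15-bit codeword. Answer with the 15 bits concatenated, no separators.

101111001110100

s1 (pos 1,3,5,7,9,11,13,15): 1⊕0⊕1⊕0⊕1⊕1⊕1⊕0 = 1
s2 (pos 2,3,6,7,10,11,14,15): 0⊕0⊕1⊕0⊕1⊕1⊕0⊕0 = 1
s4 (pos 4,5,6,7,12,13,14,15): 1⊕1⊕1⊕0⊕0⊕1⊕0⊕0 = 0
s8 (pos 8,9,10,11,12,13,14,15): 0⊕1⊕1⊕1⊕0⊕1⊕0⊕0 = 0
Syndrome s8…s1 = 0011 → error at position 3.
Flip position 3: 100111001110100 → 101111001110100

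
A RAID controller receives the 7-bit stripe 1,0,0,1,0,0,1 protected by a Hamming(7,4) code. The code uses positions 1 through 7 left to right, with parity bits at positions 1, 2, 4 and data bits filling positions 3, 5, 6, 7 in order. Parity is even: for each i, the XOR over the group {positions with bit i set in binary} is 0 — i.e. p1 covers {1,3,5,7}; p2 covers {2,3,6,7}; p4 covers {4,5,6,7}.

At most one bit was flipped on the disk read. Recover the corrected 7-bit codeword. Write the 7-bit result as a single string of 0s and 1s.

1101001

s1 (pos 1,3,5,7): 1⊕0⊕0⊕1 = 0
s2 (pos 2,3,6,7): 0⊕0⊕0⊕1 = 1
s4 (pos 4,5,6,7): 1⊕0⊕0⊕1 = 0
Syndrome s4…s1 = 010 → error at position 2.
Flip position 2: 1001001 → 1101001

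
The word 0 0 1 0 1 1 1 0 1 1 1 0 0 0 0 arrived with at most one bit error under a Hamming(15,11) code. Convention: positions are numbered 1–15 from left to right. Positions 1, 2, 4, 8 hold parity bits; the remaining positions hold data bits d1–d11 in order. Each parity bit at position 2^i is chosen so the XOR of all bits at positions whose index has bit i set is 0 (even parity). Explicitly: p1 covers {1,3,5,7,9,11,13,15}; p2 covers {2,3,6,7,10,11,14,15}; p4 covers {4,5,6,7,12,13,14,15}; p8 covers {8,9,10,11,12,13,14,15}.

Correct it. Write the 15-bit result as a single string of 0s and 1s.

001011101110001

s1 (pos 1,3,5,7,9,11,13,15): 0⊕1⊕1⊕1⊕1⊕1⊕0⊕0 = 1
s2 (pos 2,3,6,7,10,11,14,15): 0⊕1⊕1⊕1⊕1⊕1⊕0⊕0 = 1
s4 (pos 4,5,6,7,12,13,14,15): 0⊕1⊕1⊕1⊕0⊕0⊕0⊕0 = 1
s8 (pos 8,9,10,11,12,13,14,15): 0⊕1⊕1⊕1⊕0⊕0⊕0⊕0 = 1
Syndrome s8…s1 = 1111 → error at position 15.
Flip position 15: 001011101110000 → 001011101110001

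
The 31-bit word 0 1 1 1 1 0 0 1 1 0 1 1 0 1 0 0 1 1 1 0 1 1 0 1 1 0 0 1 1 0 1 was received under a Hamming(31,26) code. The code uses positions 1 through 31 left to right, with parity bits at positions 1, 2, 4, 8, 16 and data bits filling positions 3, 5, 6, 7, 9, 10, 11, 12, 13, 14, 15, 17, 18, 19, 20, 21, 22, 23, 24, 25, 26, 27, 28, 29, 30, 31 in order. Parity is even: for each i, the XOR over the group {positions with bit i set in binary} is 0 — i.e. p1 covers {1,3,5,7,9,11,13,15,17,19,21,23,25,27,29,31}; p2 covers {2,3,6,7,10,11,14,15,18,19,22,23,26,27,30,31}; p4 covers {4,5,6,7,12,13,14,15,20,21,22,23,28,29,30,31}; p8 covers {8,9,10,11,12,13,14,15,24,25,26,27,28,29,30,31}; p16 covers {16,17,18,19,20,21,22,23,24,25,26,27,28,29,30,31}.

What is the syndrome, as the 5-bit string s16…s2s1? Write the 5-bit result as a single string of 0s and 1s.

s1 (pos 1,3,5,7,9,11,13,15,17,19,21,23,25,27,29,31): 0⊕1⊕1⊕0⊕1⊕1⊕0⊕0⊕1⊕1⊕1⊕0⊕1⊕0⊕1⊕1 = 0
s2 (pos 2,3,6,7,10,11,14,15,18,19,22,23,26,27,30,31): 1⊕1⊕0⊕0⊕0⊕1⊕1⊕0⊕1⊕1⊕1⊕0⊕0⊕0⊕0⊕1 = 0
s4 (pos 4,5,6,7,12,13,14,15,20,21,22,23,28,29,30,31): 1⊕1⊕0⊕0⊕1⊕0⊕1⊕0⊕0⊕1⊕1⊕0⊕1⊕1⊕0⊕1 = 1
s8 (pos 8,9,10,11,12,13,14,15,24,25,26,27,28,29,30,31): 1⊕1⊕0⊕1⊕1⊕0⊕1⊕0⊕1⊕1⊕0⊕0⊕1⊕1⊕0⊕1 = 0
s16 (pos 16,17,18,19,20,21,22,23,24,25,26,27,28,29,30,31): 0⊕1⊕1⊕1⊕0⊕1⊕1⊕0⊕1⊕1⊕0⊕0⊕1⊕1⊕0⊕1 = 0
Syndrome s16…s1 = 00100 → error at position 4.

00100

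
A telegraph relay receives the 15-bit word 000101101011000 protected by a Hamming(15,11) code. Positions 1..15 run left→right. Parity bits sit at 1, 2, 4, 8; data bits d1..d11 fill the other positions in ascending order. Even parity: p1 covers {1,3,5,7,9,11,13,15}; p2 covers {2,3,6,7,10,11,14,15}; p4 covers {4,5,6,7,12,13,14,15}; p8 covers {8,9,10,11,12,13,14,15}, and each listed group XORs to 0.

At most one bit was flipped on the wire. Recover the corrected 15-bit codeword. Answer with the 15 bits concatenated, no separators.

s1 (pos 1,3,5,7,9,11,13,15): 0⊕0⊕0⊕1⊕1⊕1⊕0⊕0 = 1
s2 (pos 2,3,6,7,10,11,14,15): 0⊕0⊕1⊕1⊕0⊕1⊕0⊕0 = 1
s4 (pos 4,5,6,7,12,13,14,15): 1⊕0⊕1⊕1⊕1⊕0⊕0⊕0 = 0
s8 (pos 8,9,10,11,12,13,14,15): 0⊕1⊕0⊕1⊕1⊕0⊕0⊕0 = 1
Syndrome s8…s1 = 1011 → error at position 11.
Flip position 11: 000101101011000 → 000101101001000

000101101001000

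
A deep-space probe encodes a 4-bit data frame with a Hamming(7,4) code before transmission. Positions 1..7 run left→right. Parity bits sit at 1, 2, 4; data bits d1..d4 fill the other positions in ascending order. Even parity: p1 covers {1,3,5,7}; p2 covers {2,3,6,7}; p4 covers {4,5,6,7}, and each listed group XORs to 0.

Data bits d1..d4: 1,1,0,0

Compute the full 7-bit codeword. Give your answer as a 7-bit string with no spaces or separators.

Place data at non-parity positions: p1 p2 1 p4 1 0 0
p1 (pos 1,3,5,7): XOR of data positions = 1⊕1⊕0 = 0
p2 (pos 2,3,6,7): XOR of data positions = 1⊕0⊕0 = 1
p4 (pos 4,5,6,7): XOR of data positions = 1⊕0⊕0 = 1
Codeword: 0111100

0111100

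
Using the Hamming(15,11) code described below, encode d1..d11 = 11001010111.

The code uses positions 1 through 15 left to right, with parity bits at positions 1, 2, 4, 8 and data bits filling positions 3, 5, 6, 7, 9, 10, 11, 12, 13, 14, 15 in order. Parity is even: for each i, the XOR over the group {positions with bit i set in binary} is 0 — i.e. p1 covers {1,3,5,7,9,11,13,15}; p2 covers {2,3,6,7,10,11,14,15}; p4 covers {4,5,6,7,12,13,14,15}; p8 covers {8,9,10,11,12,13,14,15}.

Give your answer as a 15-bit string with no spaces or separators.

001010011010111

Place data at non-parity positions: p1 p2 1 p4 1 0 0 p8 1 0 1 0 1 1 1
p1 (pos 1,3,5,7,9,11,13,15): XOR of data positions = 1⊕1⊕0⊕1⊕1⊕1⊕1 = 0
p2 (pos 2,3,6,7,10,11,14,15): XOR of data positions = 1⊕0⊕0⊕0⊕1⊕1⊕1 = 0
p4 (pos 4,5,6,7,12,13,14,15): XOR of data positions = 1⊕0⊕0⊕0⊕1⊕1⊕1 = 0
p8 (pos 8,9,10,11,12,13,14,15): XOR of data positions = 1⊕0⊕1⊕0⊕1⊕1⊕1 = 1
Codeword: 001010011010111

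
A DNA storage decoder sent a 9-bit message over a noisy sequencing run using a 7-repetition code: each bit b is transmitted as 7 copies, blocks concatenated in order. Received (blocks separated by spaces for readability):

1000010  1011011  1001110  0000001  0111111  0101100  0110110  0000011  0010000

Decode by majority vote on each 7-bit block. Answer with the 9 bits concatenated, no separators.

011010100

Block 1 (1000010): 2 ones → 0
Block 2 (1011011): 5 ones → 1
Block 3 (1001110): 4 ones → 1
Block 4 (0000001): 1 one → 0
Block 5 (0111111): 6 ones → 1
Block 6 (0101100): 3 ones → 0
Block 7 (0110110): 4 ones → 1
Block 8 (0000011): 2 ones → 0
Block 9 (0010000): 1 one → 0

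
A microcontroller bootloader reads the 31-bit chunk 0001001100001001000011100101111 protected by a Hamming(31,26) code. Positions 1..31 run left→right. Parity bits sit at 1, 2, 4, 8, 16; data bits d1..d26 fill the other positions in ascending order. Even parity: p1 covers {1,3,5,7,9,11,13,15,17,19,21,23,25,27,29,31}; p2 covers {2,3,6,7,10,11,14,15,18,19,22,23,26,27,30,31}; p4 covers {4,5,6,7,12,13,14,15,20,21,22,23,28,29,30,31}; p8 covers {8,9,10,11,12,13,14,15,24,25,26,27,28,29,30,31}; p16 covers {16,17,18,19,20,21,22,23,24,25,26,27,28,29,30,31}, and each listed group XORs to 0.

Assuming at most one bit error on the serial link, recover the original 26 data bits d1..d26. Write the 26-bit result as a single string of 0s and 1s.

00010000100000011110101111

s1 (pos 1,3,5,7,9,11,13,15,17,19,21,23,25,27,29,31): 0⊕0⊕0⊕1⊕0⊕0⊕1⊕0⊕0⊕0⊕1⊕1⊕0⊕0⊕1⊕1 = 0
s2 (pos 2,3,6,7,10,11,14,15,18,19,22,23,26,27,30,31): 0⊕0⊕0⊕1⊕0⊕0⊕0⊕0⊕0⊕0⊕1⊕1⊕1⊕0⊕1⊕1 = 0
s4 (pos 4,5,6,7,12,13,14,15,20,21,22,23,28,29,30,31): 1⊕0⊕0⊕1⊕0⊕1⊕0⊕0⊕0⊕1⊕1⊕1⊕1⊕1⊕1⊕1 = 0
s8 (pos 8,9,10,11,12,13,14,15,24,25,26,27,28,29,30,31): 1⊕0⊕0⊕0⊕0⊕1⊕0⊕0⊕0⊕0⊕1⊕0⊕1⊕1⊕1⊕1 = 1
s16 (pos 16,17,18,19,20,21,22,23,24,25,26,27,28,29,30,31): 1⊕0⊕0⊕0⊕0⊕1⊕1⊕1⊕0⊕0⊕1⊕0⊕1⊕1⊕1⊕1 = 1
Syndrome s16…s1 = 11000 → error at position 24.
Flip position 24: 0001001100001001000011100101111 → 0001001100001001000011110101111
Read data bits from positions 3,5,6,7,9,10,11,12,13,14,15,17,18,19,20,21,22,23,24,25,26,27,28,29,30,31: 00010000100000011110101111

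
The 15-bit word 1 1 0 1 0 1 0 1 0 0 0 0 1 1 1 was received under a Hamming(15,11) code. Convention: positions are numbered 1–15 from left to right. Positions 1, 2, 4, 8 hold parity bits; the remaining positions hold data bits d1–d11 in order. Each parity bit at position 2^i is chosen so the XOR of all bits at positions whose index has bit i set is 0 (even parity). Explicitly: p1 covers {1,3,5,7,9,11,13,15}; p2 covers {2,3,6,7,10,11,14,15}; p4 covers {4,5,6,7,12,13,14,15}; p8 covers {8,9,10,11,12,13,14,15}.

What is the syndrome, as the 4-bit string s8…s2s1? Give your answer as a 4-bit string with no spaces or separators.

0101

s1 (pos 1,3,5,7,9,11,13,15): 1⊕0⊕0⊕0⊕0⊕0⊕1⊕1 = 1
s2 (pos 2,3,6,7,10,11,14,15): 1⊕0⊕1⊕0⊕0⊕0⊕1⊕1 = 0
s4 (pos 4,5,6,7,12,13,14,15): 1⊕0⊕1⊕0⊕0⊕1⊕1⊕1 = 1
s8 (pos 8,9,10,11,12,13,14,15): 1⊕0⊕0⊕0⊕0⊕1⊕1⊕1 = 0
Syndrome s8…s1 = 0101 → error at position 5.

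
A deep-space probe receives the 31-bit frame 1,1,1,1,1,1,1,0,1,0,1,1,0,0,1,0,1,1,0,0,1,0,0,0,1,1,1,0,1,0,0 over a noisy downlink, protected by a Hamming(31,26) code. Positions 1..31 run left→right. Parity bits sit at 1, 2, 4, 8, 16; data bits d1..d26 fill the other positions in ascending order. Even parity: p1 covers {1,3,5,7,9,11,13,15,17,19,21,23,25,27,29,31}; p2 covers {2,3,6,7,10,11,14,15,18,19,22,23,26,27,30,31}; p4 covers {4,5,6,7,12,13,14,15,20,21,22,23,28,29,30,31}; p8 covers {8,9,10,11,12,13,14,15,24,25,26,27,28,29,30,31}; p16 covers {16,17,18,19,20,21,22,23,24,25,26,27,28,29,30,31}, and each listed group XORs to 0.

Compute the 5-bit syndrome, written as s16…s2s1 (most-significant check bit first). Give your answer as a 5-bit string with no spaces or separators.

s1 (pos 1,3,5,7,9,11,13,15,17,19,21,23,25,27,29,31): 1⊕1⊕1⊕1⊕1⊕1⊕0⊕1⊕1⊕0⊕1⊕0⊕1⊕1⊕1⊕0 = 0
s2 (pos 2,3,6,7,10,11,14,15,18,19,22,23,26,27,30,31): 1⊕1⊕1⊕1⊕0⊕1⊕0⊕1⊕1⊕0⊕0⊕0⊕1⊕1⊕0⊕0 = 1
s4 (pos 4,5,6,7,12,13,14,15,20,21,22,23,28,29,30,31): 1⊕1⊕1⊕1⊕1⊕0⊕0⊕1⊕0⊕1⊕0⊕0⊕0⊕1⊕0⊕0 = 0
s8 (pos 8,9,10,11,12,13,14,15,24,25,26,27,28,29,30,31): 0⊕1⊕0⊕1⊕1⊕0⊕0⊕1⊕0⊕1⊕1⊕1⊕0⊕1⊕0⊕0 = 0
s16 (pos 16,17,18,19,20,21,22,23,24,25,26,27,28,29,30,31): 0⊕1⊕1⊕0⊕0⊕1⊕0⊕0⊕0⊕1⊕1⊕1⊕0⊕1⊕0⊕0 = 1
Syndrome s16…s1 = 10010 → error at position 18.

10010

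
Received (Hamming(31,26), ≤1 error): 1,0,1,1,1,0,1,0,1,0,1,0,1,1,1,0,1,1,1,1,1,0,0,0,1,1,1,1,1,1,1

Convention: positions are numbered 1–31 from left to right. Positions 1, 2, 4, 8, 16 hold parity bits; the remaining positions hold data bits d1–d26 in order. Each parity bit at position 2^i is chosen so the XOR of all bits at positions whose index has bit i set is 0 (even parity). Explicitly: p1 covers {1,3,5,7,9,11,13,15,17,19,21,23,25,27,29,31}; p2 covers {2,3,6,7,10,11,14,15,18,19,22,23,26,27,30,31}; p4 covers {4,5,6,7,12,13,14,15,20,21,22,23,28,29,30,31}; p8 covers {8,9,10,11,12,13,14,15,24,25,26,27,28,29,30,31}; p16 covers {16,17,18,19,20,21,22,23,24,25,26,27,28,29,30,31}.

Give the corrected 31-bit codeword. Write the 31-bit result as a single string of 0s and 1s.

1001101010101110111110001111111

s1 (pos 1,3,5,7,9,11,13,15,17,19,21,23,25,27,29,31): 1⊕1⊕1⊕1⊕1⊕1⊕1⊕1⊕1⊕1⊕1⊕0⊕1⊕1⊕1⊕1 = 1
s2 (pos 2,3,6,7,10,11,14,15,18,19,22,23,26,27,30,31): 0⊕1⊕0⊕1⊕0⊕1⊕1⊕1⊕1⊕1⊕0⊕0⊕1⊕1⊕1⊕1 = 1
s4 (pos 4,5,6,7,12,13,14,15,20,21,22,23,28,29,30,31): 1⊕1⊕0⊕1⊕0⊕1⊕1⊕1⊕1⊕1⊕0⊕0⊕1⊕1⊕1⊕1 = 0
s8 (pos 8,9,10,11,12,13,14,15,24,25,26,27,28,29,30,31): 0⊕1⊕0⊕1⊕0⊕1⊕1⊕1⊕0⊕1⊕1⊕1⊕1⊕1⊕1⊕1 = 0
s16 (pos 16,17,18,19,20,21,22,23,24,25,26,27,28,29,30,31): 0⊕1⊕1⊕1⊕1⊕1⊕0⊕0⊕0⊕1⊕1⊕1⊕1⊕1⊕1⊕1 = 0
Syndrome s16…s1 = 00011 → error at position 3.
Flip position 3: 1011101010101110111110001111111 → 1001101010101110111110001111111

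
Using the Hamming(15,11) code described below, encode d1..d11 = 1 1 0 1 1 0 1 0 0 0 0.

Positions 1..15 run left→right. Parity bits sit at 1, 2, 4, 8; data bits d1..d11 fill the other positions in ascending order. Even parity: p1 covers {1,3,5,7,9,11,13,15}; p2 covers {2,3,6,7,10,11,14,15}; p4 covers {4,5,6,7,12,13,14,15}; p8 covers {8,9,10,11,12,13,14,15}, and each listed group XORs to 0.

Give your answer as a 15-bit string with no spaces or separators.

Place data at non-parity positions: p1 p2 1 p4 1 0 1 p8 1 0 1 0 0 0 0
p1 (pos 1,3,5,7,9,11,13,15): XOR of data positions = 1⊕1⊕1⊕1⊕1⊕0⊕0 = 1
p2 (pos 2,3,6,7,10,11,14,15): XOR of data positions = 1⊕0⊕1⊕0⊕1⊕0⊕0 = 1
p4 (pos 4,5,6,7,12,13,14,15): XOR of data positions = 1⊕0⊕1⊕0⊕0⊕0⊕0 = 0
p8 (pos 8,9,10,11,12,13,14,15): XOR of data positions = 1⊕0⊕1⊕0⊕0⊕0⊕0 = 0
Codeword: 111010101010000

111010101010000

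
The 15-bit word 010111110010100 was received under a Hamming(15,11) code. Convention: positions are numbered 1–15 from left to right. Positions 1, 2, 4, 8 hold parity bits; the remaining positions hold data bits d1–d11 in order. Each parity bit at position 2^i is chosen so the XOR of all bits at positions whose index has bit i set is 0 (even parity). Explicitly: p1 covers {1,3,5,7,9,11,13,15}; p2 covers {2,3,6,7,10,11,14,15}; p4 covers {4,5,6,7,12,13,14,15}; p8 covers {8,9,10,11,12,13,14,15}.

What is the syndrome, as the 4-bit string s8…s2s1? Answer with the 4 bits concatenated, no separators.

1100

s1 (pos 1,3,5,7,9,11,13,15): 0⊕0⊕1⊕1⊕0⊕1⊕1⊕0 = 0
s2 (pos 2,3,6,7,10,11,14,15): 1⊕0⊕1⊕1⊕0⊕1⊕0⊕0 = 0
s4 (pos 4,5,6,7,12,13,14,15): 1⊕1⊕1⊕1⊕0⊕1⊕0⊕0 = 1
s8 (pos 8,9,10,11,12,13,14,15): 1⊕0⊕0⊕1⊕0⊕1⊕0⊕0 = 1
Syndrome s8…s1 = 1100 → error at position 12.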